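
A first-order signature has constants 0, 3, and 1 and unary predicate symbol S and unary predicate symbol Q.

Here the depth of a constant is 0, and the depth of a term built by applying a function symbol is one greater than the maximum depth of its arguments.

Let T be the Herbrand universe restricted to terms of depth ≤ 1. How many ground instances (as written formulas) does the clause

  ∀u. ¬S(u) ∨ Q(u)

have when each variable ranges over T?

3

Ground terms of depth ≤ 1:
  With no function symbols every ground term is a constant, so there are exactly 3 ground terms at every depth bound.
  N_0 = 3
  N_1 = 3
  Explicitly: 0, 3, 1.
So there are 3 ground terms available for substitution.
The variable u ranges independently over the available ground terms, and distinct assignments produce distinct instances.
Number of ground instances = 3.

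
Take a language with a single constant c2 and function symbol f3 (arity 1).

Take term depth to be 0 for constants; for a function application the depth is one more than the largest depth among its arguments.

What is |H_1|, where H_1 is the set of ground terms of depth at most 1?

Let N_k count ground terms of depth at most k. Each non-constant term of depth ≤ k is some function symbol applied to depth-≤(k−1) arguments, giving N_k = 1 + N_{k-1}.
N_0 = 1
N_1 = 1 + 1 = 2

2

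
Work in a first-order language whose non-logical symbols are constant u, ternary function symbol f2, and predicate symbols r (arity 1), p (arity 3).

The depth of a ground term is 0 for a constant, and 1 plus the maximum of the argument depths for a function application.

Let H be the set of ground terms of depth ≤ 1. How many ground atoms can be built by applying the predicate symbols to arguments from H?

10

First count ground terms of depth ≤ 1.
Write N_k for the number of ground terms of depth ≤ k. A term of depth ≤ k is either a constant or a function symbol applied to arguments of depth ≤ k−1, so N_k = 1 + N_{k-1}^3.
N_0 = 1
N_1 = 1 + 1^3 = 2
Explicitly: u, f2(u, u, u).
So |H| = 2.
For each predicate symbol, the number of ground atoms is |H| raised to its arity; summing:
  r: 2;  p: 2^3 = 8
Total ground atoms: 2 + 8 = 10.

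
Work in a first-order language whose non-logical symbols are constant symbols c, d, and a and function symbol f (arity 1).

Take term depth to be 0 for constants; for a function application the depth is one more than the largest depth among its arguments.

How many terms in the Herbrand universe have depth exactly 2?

3

Count level by level. With function symbols f/1, the terms of depth ≤ k are the 3 constants together with each function applied to depth-≤(k−1) tuples, so N_k = 3 + N_{k-1}.
N_0 = 3
N_1 = 3 + 3 = 6
N_2 = 3 + 6 = 9
Terms of depth exactly 2: N_2 − N_1 = 9 − 6 = 3.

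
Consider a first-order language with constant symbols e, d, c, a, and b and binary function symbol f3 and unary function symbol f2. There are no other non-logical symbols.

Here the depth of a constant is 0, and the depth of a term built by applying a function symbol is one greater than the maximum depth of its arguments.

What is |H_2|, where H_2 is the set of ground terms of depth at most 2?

Count level by level. With function symbols f3/2, f2/1, the terms of depth ≤ k are the 5 constants together with each function applied to depth-≤(k−1) tuples, so N_k = 5 + N_{k-1}^2 + N_{k-1}.
N_0 = 5
N_1 = 5 + 5^2 + 5 = 35
N_2 = 5 + 35^2 + 35 = 1265

1265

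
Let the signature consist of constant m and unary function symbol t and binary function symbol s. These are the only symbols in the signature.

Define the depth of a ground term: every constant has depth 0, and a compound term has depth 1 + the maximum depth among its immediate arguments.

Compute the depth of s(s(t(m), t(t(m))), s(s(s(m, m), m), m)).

4

depth(t(m)) = 1 + depth(m) = 1 + 0 = 1
depth(t(t(m))) = 1 + depth(t(m)) = 1 + 1 = 2
depth(s(t(m), t(t(m)))) = 1 + max(1, 2) = 3
depth(s(m, m)) = 1 + max(0, 0) = 1
depth(s(s(m, m), m)) = 1 + max(1, 0) = 2
depth(s(s(s(m, m), m), m)) = 1 + max(2, 0) = 3
depth(s(s(t(m), t(t(m))), s(s(s(m, m), m), m))) = 1 + max(3, 3) = 4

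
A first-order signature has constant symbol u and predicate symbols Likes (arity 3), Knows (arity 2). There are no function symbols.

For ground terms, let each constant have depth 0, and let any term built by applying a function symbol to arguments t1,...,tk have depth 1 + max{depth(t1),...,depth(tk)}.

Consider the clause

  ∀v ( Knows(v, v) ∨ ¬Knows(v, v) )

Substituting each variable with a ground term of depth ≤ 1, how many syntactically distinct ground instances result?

Ground terms of depth ≤ 1:
  With no function symbols every ground term is a constant, so there is exactly 1 ground term at every depth bound.
  N_0 = 1
  N_1 = 1
  Explicitly: u.
So there is exactly 1 ground term available for substitution.
The variable v ranges independently over the available ground terms, and distinct assignments produce distinct instances.
Number of ground instances = 1.

1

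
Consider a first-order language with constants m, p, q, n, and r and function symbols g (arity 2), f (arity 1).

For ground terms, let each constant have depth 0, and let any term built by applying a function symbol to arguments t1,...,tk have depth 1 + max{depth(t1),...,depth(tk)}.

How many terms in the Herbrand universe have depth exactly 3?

Let N_k = |{terms of depth ≤ k}|. Then N_0 = 5 and N_k = 5 + N_{k-1}^2 + N_{k-1} for k ≥ 1 (one summand per function symbol, arity giving the exponent).
N_0 = 5
N_1 = 5 + 5^2 + 5 = 35
N_2 = 5 + 35^2 + 35 = 1265
N_3 = 5 + 1265^2 + 1265 = 1601495
Terms of depth exactly 3: N_3 − N_2 = 1601495 − 1265 = 1600230.

1600230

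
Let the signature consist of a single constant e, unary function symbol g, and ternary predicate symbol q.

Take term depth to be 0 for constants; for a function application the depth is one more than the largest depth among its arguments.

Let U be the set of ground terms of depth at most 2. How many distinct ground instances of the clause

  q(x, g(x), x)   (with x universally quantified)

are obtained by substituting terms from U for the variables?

3

Ground terms of depth ≤ 2:
  If N_k denotes the number of depth-≤k ground terms, the 1 constant gives N_0 = 1, and each function symbol of arity r contributes N_{k-1}^r new terms at level k: N_k = 1 + N_{k-1}.
  N_0 = 1
  N_1 = 1 + 1 = 2
  N_2 = 1 + 2 = 3
So there are 3 ground terms available for substitution.
There is 1 variable to instantiate (x),  occurring in at least one literal, so different choices give different ground instances.
Number of ground instances = 3.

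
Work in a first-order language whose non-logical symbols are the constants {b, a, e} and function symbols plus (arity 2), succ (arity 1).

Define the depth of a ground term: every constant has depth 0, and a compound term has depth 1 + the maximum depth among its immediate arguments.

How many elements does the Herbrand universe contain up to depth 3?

59295

If N_k denotes the number of depth-≤k ground terms, the 3 constants give N_0 = 3, and each function symbol of arity r contributes N_{k-1}^r new terms at level k: N_k = 3 + N_{k-1}^2 + N_{k-1}.
N_0 = 3
N_1 = 3 + 3^2 + 3 = 15
N_2 = 3 + 15^2 + 15 = 243
N_3 = 3 + 243^2 + 243 = 59295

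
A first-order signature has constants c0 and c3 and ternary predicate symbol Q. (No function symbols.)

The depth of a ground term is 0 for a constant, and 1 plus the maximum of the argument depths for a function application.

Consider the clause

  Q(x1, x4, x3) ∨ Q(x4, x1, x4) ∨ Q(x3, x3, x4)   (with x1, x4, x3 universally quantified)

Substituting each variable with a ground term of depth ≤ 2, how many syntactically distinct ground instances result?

Ground terms of depth ≤ 2:
  With no function symbols every ground term is a constant, so there are exactly 2 ground terms at every depth bound.
  N_0 = 2
  N_1 = 2
  N_2 = 2
  Explicitly: c0, c3.
So there are 2 ground terms available for substitution.
The body mentions every one of the 3 quantified variables; since ground terms form a free algebra, no two substitutions collapse to the same formula.
Number of ground instances = 2^3 = 8.

8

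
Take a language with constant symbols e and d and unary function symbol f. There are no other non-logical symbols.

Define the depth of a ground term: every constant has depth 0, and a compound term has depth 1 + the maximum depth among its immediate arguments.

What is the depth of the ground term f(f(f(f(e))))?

4

depth(f(e)) = 1 + depth(e) = 1 + 0 = 1
depth(f(f(e))) = 1 + depth(f(e)) = 1 + 1 = 2
depth(f(f(f(e)))) = 1 + depth(f(f(e))) = 1 + 2 = 3
depth(f(f(f(f(e))))) = 1 + depth(f(f(f(e)))) = 1 + 3 = 4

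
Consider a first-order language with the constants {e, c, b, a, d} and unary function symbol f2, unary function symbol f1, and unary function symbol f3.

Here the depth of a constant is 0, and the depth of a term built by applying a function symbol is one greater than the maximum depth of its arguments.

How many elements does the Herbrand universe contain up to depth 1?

20

Write N_k for the number of ground terms of depth ≤ k. A term of depth ≤ k is either a constant or a function symbol applied to arguments of depth ≤ k−1, so N_k = 5 + N_{k-1} + N_{k-1} + N_{k-1}.
N_0 = 5
N_1 = 5 + 5 + 5 + 5 = 20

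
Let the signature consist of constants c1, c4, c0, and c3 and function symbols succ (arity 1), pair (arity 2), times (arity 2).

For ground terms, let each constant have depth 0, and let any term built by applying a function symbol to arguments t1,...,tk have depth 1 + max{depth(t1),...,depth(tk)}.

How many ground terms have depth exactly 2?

3204

Count level by level. With function symbols succ/1, pair/2, times/2, the terms of depth ≤ k are the 4 constants together with each function applied to depth-≤(k−1) tuples, so N_k = 4 + N_{k-1} + N_{k-1}^2 + N_{k-1}^2.
N_0 = 4
N_1 = 4 + 4 + 4^2 + 4^2 = 40
N_2 = 4 + 40 + 40^2 + 40^2 = 3244
Terms of depth exactly 2: N_2 − N_1 = 3244 − 40 = 3204.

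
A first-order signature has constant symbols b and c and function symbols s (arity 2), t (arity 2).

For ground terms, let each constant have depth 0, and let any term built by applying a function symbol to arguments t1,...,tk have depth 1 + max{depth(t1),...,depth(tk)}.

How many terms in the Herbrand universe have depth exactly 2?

Count level by level. With function symbols s/2, t/2, the terms of depth ≤ k are the 2 constants together with each function applied to depth-≤(k−1) tuples, so N_k = 2 + N_{k-1}^2 + N_{k-1}^2.
N_0 = 2
N_1 = 2 + 2^2 + 2^2 = 10
N_2 = 2 + 10^2 + 10^2 = 202
Terms of depth exactly 2: N_2 − N_1 = 202 − 10 = 192.

192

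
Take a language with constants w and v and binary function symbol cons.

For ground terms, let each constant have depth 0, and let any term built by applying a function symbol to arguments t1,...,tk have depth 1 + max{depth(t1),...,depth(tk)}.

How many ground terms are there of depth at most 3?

Count level by level. With function symbols cons/2, the terms of depth ≤ k are the 2 constants together with each function applied to depth-≤(k−1) tuples, so N_k = 2 + N_{k-1}^2.
N_0 = 2
N_1 = 2 + 2^2 = 6
N_2 = 2 + 6^2 = 38
N_3 = 2 + 38^2 = 1446

1446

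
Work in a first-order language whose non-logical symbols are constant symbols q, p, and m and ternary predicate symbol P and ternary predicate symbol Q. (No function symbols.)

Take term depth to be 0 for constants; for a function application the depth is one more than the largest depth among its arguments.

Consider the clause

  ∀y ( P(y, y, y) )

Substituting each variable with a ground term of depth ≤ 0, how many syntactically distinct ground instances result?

3

Ground terms of depth ≤ 0:
  With no function symbols every ground term is a constant, so there are exactly 3 ground terms at every depth bound.
  N_0 = 3
So there are 3 ground terms available for substitution.
The clause has 1 distinct variable (y), which appears in the body. In the free term algebra distinct substitutions yield syntactically distinct ground instances.
Number of ground instances = 3.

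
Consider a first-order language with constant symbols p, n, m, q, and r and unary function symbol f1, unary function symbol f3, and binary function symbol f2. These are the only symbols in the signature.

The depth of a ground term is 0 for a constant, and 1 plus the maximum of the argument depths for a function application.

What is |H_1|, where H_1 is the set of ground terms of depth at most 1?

40

Count level by level. With function symbols f1/1, f3/1, f2/2, the terms of depth ≤ k are the 5 constants together with each function applied to depth-≤(k−1) tuples, so N_k = 5 + N_{k-1} + N_{k-1} + N_{k-1}^2.
N_0 = 5
N_1 = 5 + 5 + 5 + 5^2 = 40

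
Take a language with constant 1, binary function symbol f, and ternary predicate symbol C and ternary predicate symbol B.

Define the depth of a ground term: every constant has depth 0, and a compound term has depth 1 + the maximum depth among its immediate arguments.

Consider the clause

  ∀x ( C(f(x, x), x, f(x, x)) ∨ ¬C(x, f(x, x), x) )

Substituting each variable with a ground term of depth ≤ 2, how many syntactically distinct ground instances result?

Ground terms of depth ≤ 2:
  Let N_k = |{terms of depth ≤ k}|. Then N_0 = 1 and N_k = 1 + N_{k-1}^2 for k ≥ 1 (one summand per function symbol, arity giving the exponent).
  N_0 = 1
  N_1 = 1 + 1^2 = 2
  N_2 = 1 + 2^2 = 5
  Explicitly: 1, f(1, 1), f(1, f(1, 1)), f(f(1, 1), 1), f(f(1, 1), f(1, 1)).
So there are 5 ground terms available for substitution.
The body mentions the single quantified variable x; since ground terms form a free algebra, no two substitutions collapse to the same formula.
Number of ground instances = 5.

5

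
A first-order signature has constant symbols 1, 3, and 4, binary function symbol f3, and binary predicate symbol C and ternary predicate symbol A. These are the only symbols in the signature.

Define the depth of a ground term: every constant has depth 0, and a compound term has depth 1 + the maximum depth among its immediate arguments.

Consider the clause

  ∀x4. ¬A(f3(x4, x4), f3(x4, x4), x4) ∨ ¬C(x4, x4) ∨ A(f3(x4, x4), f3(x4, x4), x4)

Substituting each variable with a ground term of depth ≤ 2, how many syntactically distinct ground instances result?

Ground terms of depth ≤ 2:
  Write N_k for the number of ground terms of depth ≤ k. A term of depth ≤ k is either a constant or a function symbol applied to arguments of depth ≤ k−1, so N_k = 3 + N_{k-1}^2.
  N_0 = 3
  N_1 = 3 + 3^2 = 12
  N_2 = 3 + 12^2 = 147
So there are 147 ground terms available for substitution.
The variable x4 ranges independently over the available ground terms, and distinct assignments produce distinct instances.
Number of ground instances = 147.

147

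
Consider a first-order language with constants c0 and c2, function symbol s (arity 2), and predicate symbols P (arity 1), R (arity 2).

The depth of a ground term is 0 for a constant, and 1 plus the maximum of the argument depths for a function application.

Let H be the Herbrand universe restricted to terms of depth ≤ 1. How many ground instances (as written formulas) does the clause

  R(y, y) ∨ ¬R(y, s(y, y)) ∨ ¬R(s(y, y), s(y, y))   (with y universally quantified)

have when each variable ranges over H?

Ground terms of depth ≤ 1:
  If N_k denotes the number of depth-≤k ground terms, the 2 constants give N_0 = 2, and each function symbol of arity r contributes N_{k-1}^r new terms at level k: N_k = 2 + N_{k-1}^2.
  N_0 = 2
  N_1 = 2 + 2^2 = 6
So there are 6 ground terms available for substitution.
The clause has 1 distinct variable (y), which appears in the body. In the free term algebra distinct substitutions yield syntactically distinct ground instances.
Number of ground instances = 6.

6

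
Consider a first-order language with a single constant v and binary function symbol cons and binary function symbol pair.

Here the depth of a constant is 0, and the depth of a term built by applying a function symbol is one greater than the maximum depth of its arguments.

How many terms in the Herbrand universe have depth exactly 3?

Write N_k for the number of ground terms of depth ≤ k. A term of depth ≤ k is either a constant or a function symbol applied to arguments of depth ≤ k−1, so N_k = 1 + N_{k-1}^2 + N_{k-1}^2.
N_0 = 1
N_1 = 1 + 1^2 + 1^2 = 3
N_2 = 1 + 3^2 + 3^2 = 19
N_3 = 1 + 19^2 + 19^2 = 723
Terms of depth exactly 3: N_3 − N_2 = 723 − 19 = 704.

704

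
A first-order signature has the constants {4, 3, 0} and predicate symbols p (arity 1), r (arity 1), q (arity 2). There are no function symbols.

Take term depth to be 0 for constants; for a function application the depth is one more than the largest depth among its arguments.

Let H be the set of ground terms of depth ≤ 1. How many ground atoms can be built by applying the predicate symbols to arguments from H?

15

First count ground terms of depth ≤ 1.
With no function symbols every ground term is a constant, so there are exactly 3 ground terms at every depth bound.
N_0 = 3
N_1 = 3
Explicitly: 4, 3, 0.
So |H| = 3.
Each predicate of arity r yields |H|^r ground atoms (one per choice of an r-tuple from H):
  p: 3;  r: 3;  q: 3^2 = 9
Total ground atoms: 3 + 3 + 9 = 15.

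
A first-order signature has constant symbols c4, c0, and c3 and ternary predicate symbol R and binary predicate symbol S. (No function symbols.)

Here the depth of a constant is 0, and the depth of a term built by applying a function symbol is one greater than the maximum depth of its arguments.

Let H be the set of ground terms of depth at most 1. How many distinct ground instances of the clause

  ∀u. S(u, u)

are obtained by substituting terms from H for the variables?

3

Ground terms of depth ≤ 1:
  With no function symbols every ground term is a constant, so there are exactly 3 ground terms at every depth bound.
  N_0 = 3
  N_1 = 3
  Explicitly: c4, c0, c3.
So there are 3 ground terms available for substitution.
The variable u ranges independently over the available ground terms, and distinct assignments produce distinct instances.
Number of ground instances = 3.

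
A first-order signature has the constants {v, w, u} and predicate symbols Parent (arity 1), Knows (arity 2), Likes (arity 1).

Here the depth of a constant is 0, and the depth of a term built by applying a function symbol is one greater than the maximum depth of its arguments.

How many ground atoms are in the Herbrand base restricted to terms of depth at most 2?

First count ground terms of depth ≤ 2.
With no function symbols every ground term is a constant, so there are exactly 3 ground terms at every depth bound.
N_0 = 3
N_1 = 3
N_2 = 3
So |H| = 3.
A ground atom is a predicate applied to a tuple of terms from H, so the count is the sum over predicates of |H|^arity:
  Parent: 3;  Knows: 3^2 = 9;  Likes: 3
Total ground atoms: 3 + 9 + 3 = 15.

15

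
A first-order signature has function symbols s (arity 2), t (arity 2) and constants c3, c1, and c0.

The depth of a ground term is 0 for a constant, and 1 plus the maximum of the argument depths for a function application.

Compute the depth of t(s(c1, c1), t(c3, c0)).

depth(s(c1, c1)) = 1 + max(0, 0) = 1
depth(t(c3, c0)) = 1 + max(0, 0) = 1
depth(t(s(c1, c1), t(c3, c0))) = 1 + max(1, 1) = 2

2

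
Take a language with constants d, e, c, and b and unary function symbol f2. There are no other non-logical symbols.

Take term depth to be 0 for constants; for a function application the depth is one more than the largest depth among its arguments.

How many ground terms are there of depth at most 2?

Count level by level. With function symbols f2/1, the terms of depth ≤ k are the 4 constants together with each function applied to depth-≤(k−1) tuples, so N_k = 4 + N_{k-1}.
N_0 = 4
N_1 = 4 + 4 = 8
N_2 = 4 + 8 = 12
Explicitly: d, e, c, b, f2(d), f2(e), f2(c), f2(b), f2(f2(d)), f2(f2(e)), f2(f2(c)), f2(f2(b)).

12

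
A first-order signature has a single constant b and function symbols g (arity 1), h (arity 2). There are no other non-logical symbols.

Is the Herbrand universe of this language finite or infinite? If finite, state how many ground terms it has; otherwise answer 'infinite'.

infinite

The signature has at least one function symbol (g, arity 1) and at least one constant (b).
Iterating g gives infinitely many distinct ground terms: b, g(b), g(g(b)), ...
So the Herbrand universe is infinite.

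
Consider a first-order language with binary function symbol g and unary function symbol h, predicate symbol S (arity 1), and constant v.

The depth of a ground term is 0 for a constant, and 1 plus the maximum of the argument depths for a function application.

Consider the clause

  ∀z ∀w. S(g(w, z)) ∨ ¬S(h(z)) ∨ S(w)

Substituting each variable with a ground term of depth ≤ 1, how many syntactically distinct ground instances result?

Ground terms of depth ≤ 1:
  If N_k denotes the number of depth-≤k ground terms, the 1 constant gives N_0 = 1, and each function symbol of arity r contributes N_{k-1}^r new terms at level k: N_k = 1 + N_{k-1}^2 + N_{k-1}.
  N_0 = 1
  N_1 = 1 + 1^2 + 1 = 3
  Explicitly: v, g(v, v), h(v).
So there are 3 ground terms available for substitution.
There are 2 variables to instantiate (z, w), each occurring in at least one literal, so different choices give different ground instances.
Number of ground instances = 3^2 = 9.

9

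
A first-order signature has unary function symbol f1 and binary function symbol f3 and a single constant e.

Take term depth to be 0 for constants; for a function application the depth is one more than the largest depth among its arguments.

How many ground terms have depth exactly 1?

2

Write N_k for the number of ground terms of depth ≤ k. A term of depth ≤ k is either a constant or a function symbol applied to arguments of depth ≤ k−1, so N_k = 1 + N_{k-1} + N_{k-1}^2.
N_0 = 1
N_1 = 1 + 1 + 1^2 = 3
Terms of depth exactly 1: N_1 − N_0 = 3 − 1 = 2.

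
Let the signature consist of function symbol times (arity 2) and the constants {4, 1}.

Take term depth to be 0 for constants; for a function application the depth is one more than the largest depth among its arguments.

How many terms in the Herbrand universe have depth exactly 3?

1408

Let N_k = |{terms of depth ≤ k}|. Then N_0 = 2 and N_k = 2 + N_{k-1}^2 for k ≥ 1 (one summand per function symbol, arity giving the exponent).
N_0 = 2
N_1 = 2 + 2^2 = 6
N_2 = 2 + 6^2 = 38
N_3 = 2 + 38^2 = 1446
Terms of depth exactly 3: N_3 − N_2 = 1446 − 38 = 1408.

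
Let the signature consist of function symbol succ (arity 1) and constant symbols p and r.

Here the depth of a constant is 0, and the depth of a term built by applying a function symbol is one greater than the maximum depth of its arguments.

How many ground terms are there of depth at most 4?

Let N_k = |{terms of depth ≤ k}|. Then N_0 = 2 and N_k = 2 + N_{k-1} for k ≥ 1 (one summand per function symbol, arity giving the exponent).
N_0 = 2
N_1 = 2 + 2 = 4
N_2 = 2 + 4 = 6
N_3 = 2 + 6 = 8
N_4 = 2 + 8 = 10

10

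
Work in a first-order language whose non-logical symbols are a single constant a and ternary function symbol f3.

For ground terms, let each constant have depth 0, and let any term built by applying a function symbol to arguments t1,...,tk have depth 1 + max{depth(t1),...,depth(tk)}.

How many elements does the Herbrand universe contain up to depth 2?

9

Let N_k count ground terms of depth at most k. Each non-constant term of depth ≤ k is some function symbol applied to depth-≤(k−1) arguments, giving N_k = 1 + N_{k-1}^3.
N_0 = 1
N_1 = 1 + 1^3 = 2
N_2 = 1 + 2^3 = 9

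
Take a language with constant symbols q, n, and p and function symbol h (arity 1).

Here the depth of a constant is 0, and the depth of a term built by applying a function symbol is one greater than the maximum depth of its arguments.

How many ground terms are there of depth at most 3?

Let N_k = |{terms of depth ≤ k}|. Then N_0 = 3 and N_k = 3 + N_{k-1} for k ≥ 1 (one summand per function symbol, arity giving the exponent).
N_0 = 3
N_1 = 3 + 3 = 6
N_2 = 3 + 6 = 9
N_3 = 3 + 9 = 12

12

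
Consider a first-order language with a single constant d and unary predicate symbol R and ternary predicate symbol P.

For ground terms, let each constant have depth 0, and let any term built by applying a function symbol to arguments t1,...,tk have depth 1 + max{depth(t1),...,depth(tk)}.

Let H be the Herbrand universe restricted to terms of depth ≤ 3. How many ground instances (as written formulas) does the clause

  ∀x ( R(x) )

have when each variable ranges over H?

Ground terms of depth ≤ 3:
  With no function symbols every ground term is a constant, so there is exactly 1 ground term at every depth bound.
  N_0 = 1
  N_1 = 1
  N_2 = 1
  N_3 = 1
So there is exactly 1 ground term available for substitution.
The body mentions the single quantified variable x; since ground terms form a free algebra, no two substitutions collapse to the same formula.
Number of ground instances = 1.

1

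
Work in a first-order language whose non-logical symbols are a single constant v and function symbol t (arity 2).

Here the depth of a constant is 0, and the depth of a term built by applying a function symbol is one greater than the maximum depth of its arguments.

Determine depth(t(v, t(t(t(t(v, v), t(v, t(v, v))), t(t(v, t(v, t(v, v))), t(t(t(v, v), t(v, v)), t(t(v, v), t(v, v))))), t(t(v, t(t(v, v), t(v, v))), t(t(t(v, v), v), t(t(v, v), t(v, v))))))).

7

depth(t(v, v)) = 1 + max(0, 0) = 1
depth(t(v, t(v, v))) = 1 + max(0, 1) = 2
depth(t(t(v, v), t(v, t(v, v)))) = 1 + max(1, 2) = 3
depth(t(v, t(v, t(v, v)))) = 1 + max(0, 2) = 3
depth(t(t(v, v), t(v, v))) = 1 + max(1, 1) = 2
depth(t(t(t(v, v), t(v, v)), t(t(v, v), t(v, v)))) = 1 + max(2, 2) = 3
depth(t(t(v, t(v, t(v, v))), t(t(t(v, v), t(v, v)), t(t(v, v), t(v, v))))) = 1 + max(3, 3) = 4
depth(t(t(t(v, v), t(v, t(v, v))), t(t(v, t(v, t(v, v))), t(t(t(v, v), t(v, v)), t(t(v, v), t(v, v)))))) = 1 + max(3, 4) = 5
depth(t(v, t(t(v, v), t(v, v)))) = 1 + max(0, 2) = 3
depth(t(t(v, v), v)) = 1 + max(1, 0) = 2
depth(t(t(t(v, v), v), t(t(v, v), t(v, v)))) = 1 + max(2, 2) = 3
depth(t(t(v, t(t(v, v), t(v, v))), t(t(t(v, v), v), t(t(v, v), t(v, v))))) = 1 + max(3, 3) = 4
depth(t(t(t(t(v, v), t(v, t(v, v))), t(t(v, t(v, t(v, v))), t(t(t(v, v), t(v, v)), t(t(v, v), t(v, v))))), t(t(v, t(t(v, v), t(v, v))), t(t(t(v, v), v), t(t(v, v), t(v, v)))))) = 1 + max(5, 4) = 6
depth(t(v, t(t(t(t(v, v), t(v, t(v, v))), t(t(v, t(v, t(v, v))), t(t(t(v, v), t(v, v)), t(t(v, v), t(v, v))))), t(t(v, t(t(v, v), t(v, v))), t(t(t(v, v), v), t(t(v, v), t(v, v))))))) = 1 + max(0, 6) = 7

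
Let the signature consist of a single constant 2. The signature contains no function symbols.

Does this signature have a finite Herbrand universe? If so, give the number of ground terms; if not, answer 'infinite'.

There are no function symbols, so the only ground term is the single constant.
The Herbrand universe is {2}, finite with 1 element.

1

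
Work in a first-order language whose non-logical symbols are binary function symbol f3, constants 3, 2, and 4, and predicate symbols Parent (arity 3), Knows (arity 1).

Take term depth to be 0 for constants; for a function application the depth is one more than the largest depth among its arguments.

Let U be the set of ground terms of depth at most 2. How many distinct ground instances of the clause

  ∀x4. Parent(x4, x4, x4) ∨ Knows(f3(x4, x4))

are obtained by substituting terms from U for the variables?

Ground terms of depth ≤ 2:
  Let N_k count ground terms of depth at most k. Each non-constant term of depth ≤ k is some function symbol applied to depth-≤(k−1) arguments, giving N_k = 3 + N_{k-1}^2.
  N_0 = 3
  N_1 = 3 + 3^2 = 12
  N_2 = 3 + 12^2 = 147
So there are 147 ground terms available for substitution.
The variable x4 ranges independently over the available ground terms, and distinct assignments produce distinct instances.
Number of ground instances = 147.

147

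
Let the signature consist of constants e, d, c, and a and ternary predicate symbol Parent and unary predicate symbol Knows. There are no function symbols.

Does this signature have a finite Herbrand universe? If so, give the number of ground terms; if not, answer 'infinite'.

4

There are no function symbols, so every ground term is one of the 4 constants.
The Herbrand universe is {e, d, c, a}, which is finite with 4 elements.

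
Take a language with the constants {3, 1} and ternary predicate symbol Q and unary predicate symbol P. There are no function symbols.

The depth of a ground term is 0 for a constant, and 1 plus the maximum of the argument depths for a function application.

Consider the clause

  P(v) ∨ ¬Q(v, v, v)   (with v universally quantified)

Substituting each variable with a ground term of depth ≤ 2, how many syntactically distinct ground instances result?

2

Ground terms of depth ≤ 2:
  With no function symbols every ground term is a constant, so there are exactly 2 ground terms at every depth bound.
  N_0 = 2
  N_1 = 2
  N_2 = 2
  Explicitly: 3, 1.
So there are 2 ground terms available for substitution.
The body mentions the single quantified variable v; since ground terms form a free algebra, no two substitutions collapse to the same formula.
Number of ground instances = 2.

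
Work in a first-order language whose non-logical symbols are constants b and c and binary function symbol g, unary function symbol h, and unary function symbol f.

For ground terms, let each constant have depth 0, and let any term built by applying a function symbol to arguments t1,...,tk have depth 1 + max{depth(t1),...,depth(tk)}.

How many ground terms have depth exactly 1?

8

Let N_k = |{terms of depth ≤ k}|. Then N_0 = 2 and N_k = 2 + N_{k-1}^2 + N_{k-1} + N_{k-1} for k ≥ 1 (one summand per function symbol, arity giving the exponent).
N_0 = 2
N_1 = 2 + 2^2 + 2 + 2 = 10
Terms of depth exactly 1: N_1 − N_0 = 10 − 2 = 8.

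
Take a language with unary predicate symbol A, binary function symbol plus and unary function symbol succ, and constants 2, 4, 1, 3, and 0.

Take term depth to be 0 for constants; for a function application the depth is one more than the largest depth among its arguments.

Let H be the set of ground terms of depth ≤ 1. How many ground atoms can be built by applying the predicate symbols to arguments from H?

35

First count ground terms of depth ≤ 1.
Count level by level. With function symbols plus/2, succ/1, the terms of depth ≤ k are the 5 constants together with each function applied to depth-≤(k−1) tuples, so N_k = 5 + N_{k-1}^2 + N_{k-1}.
N_0 = 5
N_1 = 5 + 5^2 + 5 = 35
So |H| = 35.
Ground atoms are formed by filling each argument slot of a predicate with a term from H, so an r-ary predicate gives |H|^r atoms:
  A: 35
Total ground atoms: 35.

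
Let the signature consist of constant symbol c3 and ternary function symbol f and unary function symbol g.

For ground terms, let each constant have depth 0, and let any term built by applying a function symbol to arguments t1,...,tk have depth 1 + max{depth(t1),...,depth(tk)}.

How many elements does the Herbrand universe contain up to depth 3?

Count level by level. With function symbols f/3, g/1, the terms of depth ≤ k are the 1 constant together with each function applied to depth-≤(k−1) tuples, so N_k = 1 + N_{k-1}^3 + N_{k-1}.
N_0 = 1
N_1 = 1 + 1^3 + 1 = 3
N_2 = 1 + 3^3 + 3 = 31
N_3 = 1 + 31^3 + 31 = 29823

29823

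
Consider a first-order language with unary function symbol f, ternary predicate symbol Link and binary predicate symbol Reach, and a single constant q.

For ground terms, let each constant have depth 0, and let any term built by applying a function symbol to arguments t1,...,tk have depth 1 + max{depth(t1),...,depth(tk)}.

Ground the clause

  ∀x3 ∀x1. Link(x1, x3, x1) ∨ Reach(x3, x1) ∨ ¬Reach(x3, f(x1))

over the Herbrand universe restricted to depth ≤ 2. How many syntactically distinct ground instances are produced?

Ground terms of depth ≤ 2:
  Let N_k = |{terms of depth ≤ k}|. Then N_0 = 1 and N_k = 1 + N_{k-1} for k ≥ 1 (one summand per function symbol, arity giving the exponent).
  N_0 = 1
  N_1 = 1 + 1 = 2
  N_2 = 1 + 2 = 3
  Explicitly: q, f(q), f(f(q)).
So there are 3 ground terms available for substitution.
The body mentions every one of the 2 quantified variables; since ground terms form a free algebra, no two substitutions collapse to the same formula.
Number of ground instances = 3^2 = 9.

9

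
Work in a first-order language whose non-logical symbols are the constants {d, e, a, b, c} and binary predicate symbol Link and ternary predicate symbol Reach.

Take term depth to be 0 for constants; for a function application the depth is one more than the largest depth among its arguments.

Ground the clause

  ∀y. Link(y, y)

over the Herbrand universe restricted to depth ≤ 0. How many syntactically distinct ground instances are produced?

5

Ground terms of depth ≤ 0:
  With no function symbols every ground term is a constant, so there are exactly 5 ground terms at every depth bound.
  N_0 = 5
So there are 5 ground terms available for substitution.
The clause has 1 distinct variable (y), which appears in the body. In the free term algebra distinct substitutions yield syntactically distinct ground instances.
Number of ground instances = 5.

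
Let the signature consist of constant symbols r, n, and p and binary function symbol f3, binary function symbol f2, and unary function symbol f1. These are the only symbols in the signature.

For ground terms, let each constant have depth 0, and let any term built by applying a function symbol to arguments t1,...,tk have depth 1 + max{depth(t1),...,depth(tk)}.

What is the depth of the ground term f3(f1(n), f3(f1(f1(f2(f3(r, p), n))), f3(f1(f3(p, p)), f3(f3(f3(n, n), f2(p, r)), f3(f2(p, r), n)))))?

depth(f1(n)) = 1 + depth(n) = 1 + 0 = 1
depth(f3(r, p)) = 1 + max(0, 0) = 1
depth(f2(f3(r, p), n)) = 1 + max(1, 0) = 2
depth(f1(f2(f3(r, p), n))) = 1 + depth(f2(f3(r, p), n)) = 1 + 2 = 3
depth(f1(f1(f2(f3(r, p), n)))) = 1 + depth(f1(f2(f3(r, p), n))) = 1 + 3 = 4
depth(f3(p, p)) = 1 + max(0, 0) = 1
depth(f1(f3(p, p))) = 1 + depth(f3(p, p)) = 1 + 1 = 2
depth(f3(n, n)) = 1 + max(0, 0) = 1
depth(f2(p, r)) = 1 + max(0, 0) = 1
depth(f3(f3(n, n), f2(p, r))) = 1 + max(1, 1) = 2
depth(f3(f2(p, r), n)) = 1 + max(1, 0) = 2
depth(f3(f3(f3(n, n), f2(p, r)), f3(f2(p, r), n))) = 1 + max(2, 2) = 3
depth(f3(f1(f3(p, p)), f3(f3(f3(n, n), f2(p, r)), f3(f2(p, r), n)))) = 1 + max(2, 3) = 4
depth(f3(f1(f1(f2(f3(r, p), n))), f3(f1(f3(p, p)), f3(f3(f3(n, n), f2(p, r)), f3(f2(p, r), n))))) = 1 + max(4, 4) = 5
depth(f3(f1(n), f3(f1(f1(f2(f3(r, p), n))), f3(f1(f3(p, p)), f3(f3(f3(n, n), f2(p, r)), f3(f2(p, r), n)))))) = 1 + max(1, 5) = 6

6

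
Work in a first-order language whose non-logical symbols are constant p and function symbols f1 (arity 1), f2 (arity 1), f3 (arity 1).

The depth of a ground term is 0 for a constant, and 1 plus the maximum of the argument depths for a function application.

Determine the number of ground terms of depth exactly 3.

If N_k denotes the number of depth-≤k ground terms, the 1 constant gives N_0 = 1, and each function symbol of arity r contributes N_{k-1}^r new terms at level k: N_k = 1 + N_{k-1} + N_{k-1} + N_{k-1}.
N_0 = 1
N_1 = 1 + 1 + 1 + 1 = 4
N_2 = 1 + 4 + 4 + 4 = 13
N_3 = 1 + 13 + 13 + 13 = 40
Terms of depth exactly 3: N_3 − N_2 = 40 − 13 = 27.

27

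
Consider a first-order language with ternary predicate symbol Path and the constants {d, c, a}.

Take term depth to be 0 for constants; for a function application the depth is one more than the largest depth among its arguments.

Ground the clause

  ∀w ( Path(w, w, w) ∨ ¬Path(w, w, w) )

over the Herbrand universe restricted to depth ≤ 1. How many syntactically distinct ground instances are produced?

Ground terms of depth ≤ 1:
  With no function symbols every ground term is a constant, so there are exactly 3 ground terms at every depth bound.
  N_0 = 3
  N_1 = 3
  Explicitly: d, c, a.
So there are 3 ground terms available for substitution.
There is 1 variable to instantiate (w),  occurring in at least one literal, so different choices give different ground instances.
Number of ground instances = 3.

3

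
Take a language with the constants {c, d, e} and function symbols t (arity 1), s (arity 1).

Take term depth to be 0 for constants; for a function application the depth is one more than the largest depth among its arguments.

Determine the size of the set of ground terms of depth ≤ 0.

Write N_k for the number of ground terms of depth ≤ k. A term of depth ≤ k is either a constant or a function symbol applied to arguments of depth ≤ k−1, so N_k = 3 + N_{k-1} + N_{k-1}.
N_0 = 3
Explicitly: c, d, e.

3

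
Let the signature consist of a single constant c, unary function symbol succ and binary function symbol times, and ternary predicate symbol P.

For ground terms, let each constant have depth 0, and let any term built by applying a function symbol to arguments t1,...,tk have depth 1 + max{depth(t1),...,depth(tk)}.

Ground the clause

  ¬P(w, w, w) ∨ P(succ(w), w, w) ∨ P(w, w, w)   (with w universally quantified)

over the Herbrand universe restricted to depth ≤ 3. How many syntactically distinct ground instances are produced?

Ground terms of depth ≤ 3:
  Let N_k count ground terms of depth at most k. Each non-constant term of depth ≤ k is some function symbol applied to depth-≤(k−1) arguments, giving N_k = 1 + N_{k-1} + N_{k-1}^2.
  N_0 = 1
  N_1 = 1 + 1 + 1^2 = 3
  N_2 = 1 + 3 + 3^2 = 13
  N_3 = 1 + 13 + 13^2 = 183
So there are 183 ground terms available for substitution.
The body mentions the single quantified variable w; since ground terms form a free algebra, no two substitutions collapse to the same formula.
Number of ground instances = 183.

183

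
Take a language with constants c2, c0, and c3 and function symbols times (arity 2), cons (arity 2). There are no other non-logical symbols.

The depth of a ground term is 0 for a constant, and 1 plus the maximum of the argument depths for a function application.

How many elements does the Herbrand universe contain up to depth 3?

Write N_k for the number of ground terms of depth ≤ k. A term of depth ≤ k is either a constant or a function symbol applied to arguments of depth ≤ k−1, so N_k = 3 + N_{k-1}^2 + N_{k-1}^2.
N_0 = 3
N_1 = 3 + 3^2 + 3^2 = 21
N_2 = 3 + 21^2 + 21^2 = 885
N_3 = 3 + 885^2 + 885^2 = 1566453

1566453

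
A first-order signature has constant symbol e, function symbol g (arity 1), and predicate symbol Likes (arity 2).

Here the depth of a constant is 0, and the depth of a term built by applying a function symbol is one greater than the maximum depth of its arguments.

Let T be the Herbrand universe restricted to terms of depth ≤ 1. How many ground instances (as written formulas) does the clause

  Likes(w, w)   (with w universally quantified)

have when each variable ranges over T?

Ground terms of depth ≤ 1:
  Count level by level. With function symbols g/1, the terms of depth ≤ k are the 1 constant together with each function applied to depth-≤(k−1) tuples, so N_k = 1 + N_{k-1}.
  N_0 = 1
  N_1 = 1 + 1 = 2
So there are 2 ground terms available for substitution.
The variable w ranges independently over the available ground terms, and distinct assignments produce distinct instances.
Number of ground instances = 2.

2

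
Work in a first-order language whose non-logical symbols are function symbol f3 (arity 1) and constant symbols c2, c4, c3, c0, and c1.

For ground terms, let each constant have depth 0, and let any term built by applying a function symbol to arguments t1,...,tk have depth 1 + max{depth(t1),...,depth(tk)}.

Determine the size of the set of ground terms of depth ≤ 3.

Let N_k count ground terms of depth at most k. Each non-constant term of depth ≤ k is some function symbol applied to depth-≤(k−1) arguments, giving N_k = 5 + N_{k-1}.
N_0 = 5
N_1 = 5 + 5 = 10
N_2 = 5 + 10 = 15
N_3 = 5 + 15 = 20

20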